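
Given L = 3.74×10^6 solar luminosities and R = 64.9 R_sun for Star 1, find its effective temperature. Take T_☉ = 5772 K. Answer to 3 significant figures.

3.15×10^4 K

T/T_☉ = (L/L_☉)^(1/4) / (R/R_☉)^(1/2)
T = 5772 × (3.74×10^6)^(1/4) / √(64.9) = 5772 × 43.98 / 8.056 = 3.151×10^4 K.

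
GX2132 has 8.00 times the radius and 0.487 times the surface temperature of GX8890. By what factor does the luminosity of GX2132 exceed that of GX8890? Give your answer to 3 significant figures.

3.60

From the Stefan–Boltzmann law, L ∝ R²T⁴, so
L_GX2132/L_GX8890 = (R_GX2132/R_GX8890)² (T_GX2132/T_GX8890)⁴ = (8.00)² × (0.487)⁴ = 64.00 × 0.05625 = 3.600.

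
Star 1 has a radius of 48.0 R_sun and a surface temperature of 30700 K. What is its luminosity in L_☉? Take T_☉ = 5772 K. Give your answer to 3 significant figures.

L/L_☉ = (R/R_☉)² (T/T_☉)⁴ = (48.0)² × (30700/5772)⁴
       = 2304 × (5.319)⁴ = 2304 × 800.3 = 1.844×10^6.

1.84×10^6 L_☉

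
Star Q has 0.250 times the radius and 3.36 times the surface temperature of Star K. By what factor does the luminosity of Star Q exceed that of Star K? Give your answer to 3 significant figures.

7.97

From the Stefan–Boltzmann law, L ∝ R²T⁴, so
L_Q/L_K = (R_Q/R_K)² (T_Q/T_K)⁴ = (0.250)² × (3.36)⁴ = 0.06250 × 127.5 = 7.966.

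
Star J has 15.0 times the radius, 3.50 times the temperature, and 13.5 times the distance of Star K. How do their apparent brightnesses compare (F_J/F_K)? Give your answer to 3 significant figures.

185

L_J/L_K = (R_J/R_K)²(T_J/T_K)⁴ = (15.0)² × (3.50)⁴ = 3.376×10^4.
F_J/F_K = (L_J/L_K)/(d_J/d_K)² = 3.376×10^4 / (13.5)² = 185.3.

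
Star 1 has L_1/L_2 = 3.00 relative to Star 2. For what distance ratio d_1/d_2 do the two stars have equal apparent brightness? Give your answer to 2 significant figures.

1.7

Equal flux requires L_1/d_1² = L_2/d_2², so d_1/d_2 = √(L_1/L_2)
= √(3.00) = 1.732.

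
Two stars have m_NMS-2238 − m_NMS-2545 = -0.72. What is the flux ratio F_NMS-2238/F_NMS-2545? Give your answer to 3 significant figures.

F_NMS-2238/F_NMS-2545 = 10^(−(m_NMS-2238 − m_NMS-2545)/2.5) = 10^(0.72/2.5) = 10^0.288 = 1.941.

1.94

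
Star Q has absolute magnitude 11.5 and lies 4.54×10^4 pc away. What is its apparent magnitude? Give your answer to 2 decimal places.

29.79

m = M + 5 log₁₀(d/10 pc) = 11.5 + 5 log₁₀(4.54×10^4/10)
  = 11.5 + 5 × 3.657 = 11.5 + 18.29 = 29.79.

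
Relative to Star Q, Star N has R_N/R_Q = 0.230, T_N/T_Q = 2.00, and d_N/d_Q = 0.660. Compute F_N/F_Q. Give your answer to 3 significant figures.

1.94

L_N/L_Q = (R_N/R_Q)²(T_N/T_Q)⁴ = (0.230)² × (2.00)⁴ = 0.8464.
F_N/F_Q = (L_N/L_Q)/(d_N/d_Q)² = 0.8464 / (0.660)² = 1.943.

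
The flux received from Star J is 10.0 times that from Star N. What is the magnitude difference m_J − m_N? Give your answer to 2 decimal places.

m_J − m_N = −2.5 log₁₀(F_J/F_N) = −2.5 log₁₀(10.0) = −2.5 × (1.000) = -2.500.

-2.50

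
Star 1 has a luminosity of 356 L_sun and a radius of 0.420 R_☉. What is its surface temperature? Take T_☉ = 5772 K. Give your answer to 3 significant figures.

3.87×10^4 K

T/T_☉ = (L/L_☉)^(1/4) / (R/R_☉)^(1/2)
T = 5772 × (356)^(1/4) / √(0.420) = 5772 × 4.344 / 0.6481 = 3.869×10^4 K.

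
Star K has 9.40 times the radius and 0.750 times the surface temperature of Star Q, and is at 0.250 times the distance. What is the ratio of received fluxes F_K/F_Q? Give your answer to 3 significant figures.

447

L_K/L_Q = (R_K/R_Q)²(T_K/T_Q)⁴ = (9.40)² × (0.750)⁴ = 27.96.
F_K/F_Q = (L_K/L_Q)/(d_K/d_Q)² = 27.96 / (0.250)² = 447.3.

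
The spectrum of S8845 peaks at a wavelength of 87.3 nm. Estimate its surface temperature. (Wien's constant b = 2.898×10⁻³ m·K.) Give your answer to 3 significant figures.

3.32×10^4 K

T = b/λ_max = 2.898×10⁻³ / (87.3×10⁻⁹) = 3.320×10^4 K.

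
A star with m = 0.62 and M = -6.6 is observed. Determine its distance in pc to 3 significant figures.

m − M = 5 log₁₀(d/10 pc)
0.62 − (-6.6) = 7.22 = 5 log₁₀(d/10)
d = 10 × 10^(7.22/5) = 10 × 10^1.444 = 278.0 pc.

278 pc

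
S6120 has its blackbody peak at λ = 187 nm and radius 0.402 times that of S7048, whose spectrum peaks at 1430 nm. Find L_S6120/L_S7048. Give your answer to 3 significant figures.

Wien's law gives T ∝ 1/λ_max, so T_S6120/T_S7048 = λ_S7048/λ_S6120 = 1430/187 = 7.647.
Then L ∝ R²T⁴ gives L_S6120/L_S7048 = (0.402)² × (7.647)⁴ = 0.1616 × 3420 = 552.6.

553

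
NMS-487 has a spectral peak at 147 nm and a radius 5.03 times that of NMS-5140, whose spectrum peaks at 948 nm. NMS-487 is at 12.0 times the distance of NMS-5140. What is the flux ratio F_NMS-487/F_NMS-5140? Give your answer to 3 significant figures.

Wien's law: T_NMS-487/T_NMS-5140 = λ_NMS-5140/λ_NMS-487 = 948/147 = 6.449.
L_NMS-487/L_NMS-5140 = (R_NMS-487/R_NMS-5140)²(T_NMS-487/T_NMS-5140)⁴ = (5.03)²(6.449)⁴ = 4.376×10^4.
F_NMS-487/F_NMS-5140 = (L_NMS-487/L_NMS-5140)/(d_NMS-487/d_NMS-5140)² = 4.376×10^4/(12.0)² = 303.9.

304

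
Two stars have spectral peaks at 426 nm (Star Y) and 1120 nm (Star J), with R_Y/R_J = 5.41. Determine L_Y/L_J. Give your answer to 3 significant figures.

Wien's law gives T ∝ 1/λ_max, so T_Y/T_J = λ_J/λ_Y = 1120/426 = 2.629.
Then L ∝ R²T⁴ gives L_Y/L_J = (5.41)² × (2.629)⁴ = 29.27 × 47.78 = 1398.

1.40×10^3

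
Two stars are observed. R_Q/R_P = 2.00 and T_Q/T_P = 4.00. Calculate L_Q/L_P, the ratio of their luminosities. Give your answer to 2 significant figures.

From the Stefan–Boltzmann law, L ∝ R²T⁴, so
L_Q/L_P = (R_Q/R_P)² (T_Q/T_P)⁴ = (2.00)² × (4.00)⁴ = 4.000 × 256.0 = 1024.

1.0×10^3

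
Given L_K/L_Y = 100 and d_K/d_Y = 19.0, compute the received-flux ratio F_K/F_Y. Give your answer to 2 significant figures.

0.28

F = L/(4πd²), so F_K/F_Y = (L_K/L_Y) / (d_K/d_Y)²
= 100 / (19.0)² = 100 / 361.0 = 0.2770.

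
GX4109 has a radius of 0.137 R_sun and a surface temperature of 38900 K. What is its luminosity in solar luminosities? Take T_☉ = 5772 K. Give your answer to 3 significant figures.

38.7 solar luminosities

L/L_☉ = (R/R_☉)² (T/T_☉)⁴ = (0.137)² × (38900/5772)⁴
       = 0.01877 × (6.739)⁴ = 0.01877 × 2063 = 38.72.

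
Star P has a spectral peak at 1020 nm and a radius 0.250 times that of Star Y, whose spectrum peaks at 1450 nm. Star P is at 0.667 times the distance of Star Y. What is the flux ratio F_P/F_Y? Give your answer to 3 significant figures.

Wien's law: T_P/T_Y = λ_Y/λ_P = 1450/1020 = 1.422.
L_P/L_Y = (R_P/R_Y)²(T_P/T_Y)⁴ = (0.250)²(1.422)⁴ = 0.2552.
F_P/F_Y = (L_P/L_Y)/(d_P/d_Y)² = 0.2552/(0.667)² = 0.5737.

0.574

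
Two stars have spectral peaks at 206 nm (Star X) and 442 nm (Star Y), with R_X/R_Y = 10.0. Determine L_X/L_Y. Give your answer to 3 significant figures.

Wien's law gives T ∝ 1/λ_max, so T_X/T_Y = λ_Y/λ_X = 442/206 = 2.146.
Then L ∝ R²T⁴ gives L_X/L_Y = (10.0)² × (2.146)⁴ = 100.0 × 21.19 = 2119.

2.12×10^3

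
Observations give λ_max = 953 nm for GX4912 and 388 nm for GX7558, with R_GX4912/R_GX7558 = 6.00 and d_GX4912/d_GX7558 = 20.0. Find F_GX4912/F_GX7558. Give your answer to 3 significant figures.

0.00247

Wien's law: T_GX4912/T_GX7558 = λ_GX7558/λ_GX4912 = 388/953 = 0.4071.
L_GX4912/L_GX7558 = (R_GX4912/R_GX7558)²(T_GX4912/T_GX7558)⁴ = (6.00)²(0.4071)⁴ = 0.9891.
F_GX4912/F_GX7558 = (L_GX4912/L_GX7558)/(d_GX4912/d_GX7558)² = 0.9891/(20.0)² = 0.002473.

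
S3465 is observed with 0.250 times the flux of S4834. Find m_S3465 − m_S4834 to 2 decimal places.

m_S3465 − m_S4834 = −2.5 log₁₀(F_S3465/F_S4834) = −2.5 log₁₀(0.250) = −2.5 × (-0.602) = 1.505.

1.51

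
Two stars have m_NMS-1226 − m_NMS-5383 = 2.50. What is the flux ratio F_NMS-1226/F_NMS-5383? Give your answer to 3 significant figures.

F_NMS-1226/F_NMS-5383 = 10^(−(m_NMS-1226 − m_NMS-5383)/2.5) = 10^(-2.50/2.5) = 10^-1.000 = 0.1000.

0.100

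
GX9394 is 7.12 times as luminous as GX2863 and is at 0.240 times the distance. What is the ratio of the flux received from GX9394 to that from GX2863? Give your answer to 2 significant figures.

1.2×10^2

F = L/(4πd²), so F_GX9394/F_GX2863 = (L_GX9394/L_GX2863) / (d_GX9394/d_GX2863)²
= 7.12 / (0.240)² = 7.12 / 0.05760 = 123.6.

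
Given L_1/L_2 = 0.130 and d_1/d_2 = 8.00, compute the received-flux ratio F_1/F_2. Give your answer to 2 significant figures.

F = L/(4πd²), so F_1/F_2 = (L_1/L_2) / (d_1/d_2)²
= 0.130 / (8.00)² = 0.130 / 64.00 = 0.002031.

0.0020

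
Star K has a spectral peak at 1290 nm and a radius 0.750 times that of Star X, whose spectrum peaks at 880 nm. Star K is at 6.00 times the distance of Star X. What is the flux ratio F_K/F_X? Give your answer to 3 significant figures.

Wien's law: T_K/T_X = λ_X/λ_K = 880/1290 = 0.6822.
L_K/L_X = (R_K/R_X)²(T_K/T_X)⁴ = (0.750)²(0.6822)⁴ = 0.1218.
F_K/F_X = (L_K/L_X)/(d_K/d_X)² = 0.1218/(6.00)² = 0.003384.

0.00338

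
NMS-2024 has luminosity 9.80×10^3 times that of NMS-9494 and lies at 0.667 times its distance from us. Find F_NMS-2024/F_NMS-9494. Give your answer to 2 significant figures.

2.2×10^4

F = L/(4πd²), so F_NMS-2024/F_NMS-9494 = (L_NMS-2024/L_NMS-9494) / (d_NMS-2024/d_NMS-9494)²
= 9.80×10^3 / (0.667)² = 9.80×10^3 / 0.4449 = 2.203×10^4.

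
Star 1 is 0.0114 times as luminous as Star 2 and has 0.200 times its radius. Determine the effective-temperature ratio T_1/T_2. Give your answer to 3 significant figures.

L ∝ R²T⁴ gives T ∝ (L/R²)^(1/4), so
T_1/T_2 = (0.0114 / 0.200²)^(1/4) = (0.2850)^(1/4) = 0.7307.

0.731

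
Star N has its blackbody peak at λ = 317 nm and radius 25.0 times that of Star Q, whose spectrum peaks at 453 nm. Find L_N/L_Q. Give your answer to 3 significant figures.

Wien's law gives T ∝ 1/λ_max, so T_N/T_Q = λ_Q/λ_N = 453/317 = 1.429.
Then L ∝ R²T⁴ gives L_N/L_Q = (25.0)² × (1.429)⁴ = 625.0 × 4.170 = 2606.

2.61×10^3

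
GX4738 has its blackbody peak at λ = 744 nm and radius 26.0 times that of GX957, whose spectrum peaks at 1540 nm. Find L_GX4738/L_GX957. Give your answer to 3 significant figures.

1.24×10^4

Wien's law gives T ∝ 1/λ_max, so T_GX4738/T_GX957 = λ_GX957/λ_GX4738 = 1540/744 = 2.070.
Then L ∝ R²T⁴ gives L_GX4738/L_GX957 = (26.0)² × (2.070)⁴ = 676.0 × 18.36 = 1.241×10^4.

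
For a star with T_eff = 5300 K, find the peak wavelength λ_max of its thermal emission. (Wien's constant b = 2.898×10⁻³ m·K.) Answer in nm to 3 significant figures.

547 nm

λ_max = b/T = 2.898×10⁻³ / 5300 = 5.47×10^-7 m = 546.8 nm.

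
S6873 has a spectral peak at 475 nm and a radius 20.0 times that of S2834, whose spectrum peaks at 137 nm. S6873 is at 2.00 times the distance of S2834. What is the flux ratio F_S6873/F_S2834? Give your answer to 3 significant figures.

Wien's law: T_S6873/T_S2834 = λ_S2834/λ_S6873 = 137/475 = 0.2884.
L_S6873/L_S2834 = (R_S6873/R_S2834)²(T_S6873/T_S2834)⁴ = (20.0)²(0.2884)⁴ = 2.768.
F_S6873/F_S2834 = (L_S6873/L_S2834)/(d_S6873/d_S2834)² = 2.768/(2.00)² = 0.6920.

0.692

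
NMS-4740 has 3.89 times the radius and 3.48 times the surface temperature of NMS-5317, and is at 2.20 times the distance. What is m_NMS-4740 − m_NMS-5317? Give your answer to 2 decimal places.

L_NMS-4740/L_NMS-5317 = (3.89)²(3.48)⁴ = 2219.
F_NMS-4740/F_NMS-5317 = (L_NMS-4740/L_NMS-5317)/(d_NMS-4740/d_NMS-5317)² = 2219/4.840 = 458.5.
m_NMS-4740 − m_NMS-5317 = −2.5 log₁₀(458.5) = -6.65.

-6.65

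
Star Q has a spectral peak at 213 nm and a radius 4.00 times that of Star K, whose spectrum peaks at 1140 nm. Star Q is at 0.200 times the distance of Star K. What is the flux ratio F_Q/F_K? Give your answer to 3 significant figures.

3.28×10^5

Wien's law: T_Q/T_K = λ_K/λ_Q = 1140/213 = 5.352.
L_Q/L_K = (R_Q/R_K)²(T_Q/T_K)⁴ = (4.00)²(5.352)⁴ = 1.313×10^4.
F_Q/F_K = (L_Q/L_K)/(d_Q/d_K)² = 1.313×10^4/(0.200)² = 3.282×10^5.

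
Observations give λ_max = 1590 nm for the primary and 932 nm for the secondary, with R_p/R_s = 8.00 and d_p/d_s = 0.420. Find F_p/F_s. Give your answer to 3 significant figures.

Wien's law: T_p/T_s = λ_s/λ_p = 932/1590 = 0.5862.
L_p/L_s = (R_p/R_s)²(T_p/T_s)⁴ = (8.00)²(0.5862)⁴ = 7.555.
F_p/F_s = (L_p/L_s)/(d_p/d_s)² = 7.555/(0.420)² = 42.83.

42.8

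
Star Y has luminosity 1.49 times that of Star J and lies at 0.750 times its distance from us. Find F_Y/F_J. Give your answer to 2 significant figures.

2.6

F = L/(4πd²), so F_Y/F_J = (L_Y/L_J) / (d_Y/d_J)²
= 1.49 / (0.750)² = 1.49 / 0.5625 = 2.649.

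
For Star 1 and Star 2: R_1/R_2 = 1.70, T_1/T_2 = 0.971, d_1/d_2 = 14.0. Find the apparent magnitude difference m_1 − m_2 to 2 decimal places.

L_1/L_2 = (1.70)²(0.971)⁴ = 2.569.
F_1/F_2 = (L_1/L_2)/(d_1/d_2)² = 2.569/196.0 = 0.01311.
m_1 − m_2 = −2.5 log₁₀(0.01311) = 4.71.

4.71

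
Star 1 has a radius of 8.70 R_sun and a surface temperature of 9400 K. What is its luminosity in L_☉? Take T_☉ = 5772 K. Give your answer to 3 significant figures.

L/L_☉ = (R/R_☉)² (T/T_☉)⁴ = (8.70)² × (9400/5772)⁴
       = 75.69 × (1.629)⁴ = 75.69 × 7.034 = 532.4.

532 L_☉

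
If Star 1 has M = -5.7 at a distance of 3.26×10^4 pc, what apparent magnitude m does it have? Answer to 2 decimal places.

11.87

m = M + 5 log₁₀(d/10 pc) = -5.7 + 5 log₁₀(3.26×10^4/10)
  = -5.7 + 5 × 3.513 = -5.7 + 17.57 = 11.87.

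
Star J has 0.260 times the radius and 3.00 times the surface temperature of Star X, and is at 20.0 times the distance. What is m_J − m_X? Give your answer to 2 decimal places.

L_J/L_X = (0.260)²(3.00)⁴ = 5.476.
F_J/F_X = (L_J/L_X)/(d_J/d_X)² = 5.476/400.0 = 0.01369.
m_J − m_X = −2.5 log₁₀(0.01369) = 4.66.

4.66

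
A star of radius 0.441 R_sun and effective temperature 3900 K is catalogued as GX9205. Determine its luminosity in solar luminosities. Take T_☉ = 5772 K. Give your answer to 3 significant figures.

L/L_☉ = (R/R_☉)² (T/T_☉)⁴ = (0.441)² × (3900/5772)⁴
       = 0.1945 × (0.6757)⁴ = 0.1945 × 0.2084 = 0.04054.

0.0405 solar luminosities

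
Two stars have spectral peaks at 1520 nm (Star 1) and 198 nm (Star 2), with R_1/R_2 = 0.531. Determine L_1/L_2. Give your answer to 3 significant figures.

8.12×10^-5

Wien's law gives T ∝ 1/λ_max, so T_1/T_2 = λ_2/λ_1 = 198/1520 = 0.1303.
Then L ∝ R²T⁴ gives L_1/L_2 = (0.531)² × (0.1303)⁴ = 0.2820 × 2.879×10^-4 = 8.118×10^-5.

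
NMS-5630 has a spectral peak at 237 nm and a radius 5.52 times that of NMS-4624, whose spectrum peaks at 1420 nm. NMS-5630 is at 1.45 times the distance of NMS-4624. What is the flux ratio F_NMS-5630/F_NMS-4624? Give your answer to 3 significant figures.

Wien's law: T_NMS-5630/T_NMS-4624 = λ_NMS-4624/λ_NMS-5630 = 1420/237 = 5.992.
L_NMS-5630/L_NMS-4624 = (R_NMS-5630/R_NMS-4624)²(T_NMS-5630/T_NMS-4624)⁴ = (5.52)²(5.992)⁴ = 3.927×10^4.
F_NMS-5630/F_NMS-4624 = (L_NMS-5630/L_NMS-4624)/(d_NMS-5630/d_NMS-4624)² = 3.927×10^4/(1.45)² = 1.868×10^4.

1.87×10^4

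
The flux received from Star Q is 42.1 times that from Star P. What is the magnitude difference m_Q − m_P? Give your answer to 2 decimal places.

-4.06

m_Q − m_P = −2.5 log₁₀(F_Q/F_P) = −2.5 log₁₀(42.1) = −2.5 × (1.624) = -4.061.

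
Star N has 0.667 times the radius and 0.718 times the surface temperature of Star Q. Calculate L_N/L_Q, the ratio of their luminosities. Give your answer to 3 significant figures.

0.118

From the Stefan–Boltzmann law, L ∝ R²T⁴, so
L_N/L_Q = (R_N/R_Q)² (T_N/T_Q)⁴ = (0.667)² × (0.718)⁴ = 0.4449 × 0.2658 = 0.1182.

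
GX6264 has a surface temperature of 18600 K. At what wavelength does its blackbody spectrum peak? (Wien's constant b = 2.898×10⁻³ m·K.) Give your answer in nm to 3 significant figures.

156 nm

λ_max = b/T = 2.898×10⁻³ / 18600 = 1.56×10^-7 m = 155.8 nm.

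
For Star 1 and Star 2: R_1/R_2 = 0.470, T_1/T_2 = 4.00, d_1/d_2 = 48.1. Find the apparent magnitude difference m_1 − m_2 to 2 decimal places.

L_1/L_2 = (0.470)²(4.00)⁴ = 56.55.
F_1/F_2 = (L_1/L_2)/(d_1/d_2)² = 56.55/2314 = 0.02444.
m_1 − m_2 = −2.5 log₁₀(0.02444) = 4.03.

4.03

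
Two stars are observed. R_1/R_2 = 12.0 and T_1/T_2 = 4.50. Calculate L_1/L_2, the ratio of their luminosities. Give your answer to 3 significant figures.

5.90×10^4

From the Stefan–Boltzmann law, L ∝ R²T⁴, so
L_1/L_2 = (R_1/R_2)² (T_1/T_2)⁴ = (12.0)² × (4.50)⁴ = 144.0 × 410.1 = 5.905×10^4.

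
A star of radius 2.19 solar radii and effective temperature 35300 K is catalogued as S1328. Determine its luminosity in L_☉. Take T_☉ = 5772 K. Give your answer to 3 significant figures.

L/L_☉ = (R/R_☉)² (T/T_☉)⁴ = (2.19)² × (35300/5772)⁴
       = 4.796 × (6.116)⁴ = 4.796 × 1399 = 6709.

6.71×10^3 L_☉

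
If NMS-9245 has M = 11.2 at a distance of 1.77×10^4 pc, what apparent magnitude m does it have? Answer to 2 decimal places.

27.44

m = M + 5 log₁₀(d/10 pc) = 11.2 + 5 log₁₀(1.77×10^4/10)
  = 11.2 + 5 × 3.248 = 11.2 + 16.24 = 27.44.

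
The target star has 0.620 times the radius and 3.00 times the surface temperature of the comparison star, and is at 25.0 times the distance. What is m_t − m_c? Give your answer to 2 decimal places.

L_t/L_c = (0.620)²(3.00)⁴ = 31.14.
F_t/F_c = (L_t/L_c)/(d_t/d_c)² = 31.14/625.0 = 0.04982.
m_t − m_c = −2.5 log₁₀(0.04982) = 3.26.

3.26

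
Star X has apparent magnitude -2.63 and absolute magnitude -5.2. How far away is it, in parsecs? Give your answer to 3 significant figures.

m − M = 5 log₁₀(d/10 pc)
-2.63 − (-5.2) = 2.57 = 5 log₁₀(d/10)
d = 10 × 10^(2.57/5) = 10 × 10^0.514 = 32.66 pc.

32.7 pc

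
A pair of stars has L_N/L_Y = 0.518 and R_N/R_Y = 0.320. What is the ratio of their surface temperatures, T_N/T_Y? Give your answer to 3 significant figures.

1.50

L ∝ R²T⁴ gives T ∝ (L/R²)^(1/4), so
T_N/T_Y = (0.518 / 0.320²)^(1/4) = (5.059)^(1/4) = 1.500.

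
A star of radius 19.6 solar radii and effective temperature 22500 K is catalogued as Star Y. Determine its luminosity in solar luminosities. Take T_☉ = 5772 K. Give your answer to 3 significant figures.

L/L_☉ = (R/R_☉)² (T/T_☉)⁴ = (19.6)² × (22500/5772)⁴
       = 384.2 × (3.898)⁴ = 384.2 × 230.9 = 8.870×10^4.

8.87×10^4 solar luminosities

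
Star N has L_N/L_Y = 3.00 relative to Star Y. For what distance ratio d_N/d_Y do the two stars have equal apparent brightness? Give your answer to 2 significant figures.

Equal flux requires L_N/d_N² = L_Y/d_Y², so d_N/d_Y = √(L_N/L_Y)
= √(3.00) = 1.732.

1.7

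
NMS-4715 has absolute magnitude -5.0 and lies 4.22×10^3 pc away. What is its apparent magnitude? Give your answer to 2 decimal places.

8.13

m = M + 5 log₁₀(d/10 pc) = -5.0 + 5 log₁₀(4.22×10^3/10)
  = -5.0 + 5 × 2.625 = -5.0 + 13.13 = 8.13.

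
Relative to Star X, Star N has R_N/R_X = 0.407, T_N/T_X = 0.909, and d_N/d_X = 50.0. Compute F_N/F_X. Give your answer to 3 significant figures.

L_N/L_X = (R_N/R_X)²(T_N/T_X)⁴ = (0.407)² × (0.909)⁴ = 0.1131.
F_N/F_X = (L_N/L_X)/(d_N/d_X)² = 0.1131 / (50.0)² = 4.524×10^-5.

4.52×10^-5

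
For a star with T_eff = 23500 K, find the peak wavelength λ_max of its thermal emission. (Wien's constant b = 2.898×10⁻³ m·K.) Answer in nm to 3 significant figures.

λ_max = b/T = 2.898×10⁻³ / 23500 = 1.23×10^-7 m = 123.3 nm.

123 nm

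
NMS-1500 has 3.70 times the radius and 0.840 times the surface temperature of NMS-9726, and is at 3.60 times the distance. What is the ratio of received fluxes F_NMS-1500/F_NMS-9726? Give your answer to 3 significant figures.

L_NMS-1500/L_NMS-9726 = (R_NMS-1500/R_NMS-9726)²(T_NMS-1500/T_NMS-9726)⁴ = (3.70)² × (0.840)⁴ = 6.816.
F_NMS-1500/F_NMS-9726 = (L_NMS-1500/L_NMS-9726)/(d_NMS-1500/d_NMS-9726)² = 6.816 / (3.60)² = 0.5259.

0.526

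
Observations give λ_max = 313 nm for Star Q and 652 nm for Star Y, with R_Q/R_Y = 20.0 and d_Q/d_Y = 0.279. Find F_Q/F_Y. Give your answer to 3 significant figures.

9.68×10^4

Wien's law: T_Q/T_Y = λ_Y/λ_Q = 652/313 = 2.083.
L_Q/L_Y = (R_Q/R_Y)²(T_Q/T_Y)⁴ = (20.0)²(2.083)⁴ = 7531.
F_Q/F_Y = (L_Q/L_Y)/(d_Q/d_Y)² = 7531/(0.279)² = 9.675×10^4.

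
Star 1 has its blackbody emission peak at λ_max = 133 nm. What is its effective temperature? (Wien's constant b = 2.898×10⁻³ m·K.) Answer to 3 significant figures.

2.18×10^4 K

T = b/λ_max = 2.898×10⁻³ / (133×10⁻⁹) = 2.179×10^4 K.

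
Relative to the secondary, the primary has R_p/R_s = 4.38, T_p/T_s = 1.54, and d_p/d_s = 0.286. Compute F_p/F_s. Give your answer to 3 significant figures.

L_p/L_s = (R_p/R_s)²(T_p/T_s)⁴ = (4.38)² × (1.54)⁴ = 107.9.
F_p/F_s = (L_p/L_s)/(d_p/d_s)² = 107.9 / (0.286)² = 1319.

1.32×10^3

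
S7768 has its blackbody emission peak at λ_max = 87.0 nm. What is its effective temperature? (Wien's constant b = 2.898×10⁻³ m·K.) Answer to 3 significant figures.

3.33×10^4 K

T = b/λ_max = 2.898×10⁻³ / (87.0×10⁻⁹) = 3.331×10^4 K.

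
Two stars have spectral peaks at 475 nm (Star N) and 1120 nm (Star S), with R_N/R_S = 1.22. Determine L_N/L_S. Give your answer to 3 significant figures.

Wien's law gives T ∝ 1/λ_max, so T_N/T_S = λ_S/λ_N = 1120/475 = 2.358.
Then L ∝ R²T⁴ gives L_N/L_S = (1.22)² × (2.358)⁴ = 1.488 × 30.91 = 46.01.

46.0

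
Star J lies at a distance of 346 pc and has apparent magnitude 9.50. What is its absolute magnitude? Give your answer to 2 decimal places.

M = m − 5 log₁₀(d/10 pc) = 9.50 − 5 log₁₀(346/10)
  = 9.50 − 5 × 1.539 = 9.50 − 7.70 = 1.80.

1.80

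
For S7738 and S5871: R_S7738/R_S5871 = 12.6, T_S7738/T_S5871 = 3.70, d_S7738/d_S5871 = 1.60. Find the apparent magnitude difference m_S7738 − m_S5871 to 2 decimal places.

-10.16

L_S7738/L_S5871 = (12.6)²(3.70)⁴ = 2.975×10^4.
F_S7738/F_S5871 = (L_S7738/L_S5871)/(d_S7738/d_S5871)² = 2.975×10^4/2.560 = 1.162×10^4.
m_S7738 − m_S5871 = −2.5 log₁₀(1.162×10^4) = -10.16.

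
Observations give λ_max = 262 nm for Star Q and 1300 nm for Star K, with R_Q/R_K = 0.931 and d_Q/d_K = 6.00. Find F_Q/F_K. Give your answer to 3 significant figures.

Wien's law: T_Q/T_K = λ_K/λ_Q = 1300/262 = 4.962.
L_Q/L_K = (R_Q/R_K)²(T_Q/T_K)⁴ = (0.931)²(4.962)⁴ = 525.4.
F_Q/F_K = (L_Q/L_K)/(d_Q/d_K)² = 525.4/(6.00)² = 14.59.

14.6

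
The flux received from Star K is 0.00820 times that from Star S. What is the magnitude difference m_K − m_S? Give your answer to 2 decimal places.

m_K − m_S = −2.5 log₁₀(F_K/F_S) = −2.5 log₁₀(0.00820) = −2.5 × (-2.086) = 5.215.

5.22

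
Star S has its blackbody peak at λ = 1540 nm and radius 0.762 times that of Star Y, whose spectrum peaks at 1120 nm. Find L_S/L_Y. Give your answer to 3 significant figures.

0.162

Wien's law gives T ∝ 1/λ_max, so T_S/T_Y = λ_Y/λ_S = 1120/1540 = 0.7273.
Then L ∝ R²T⁴ gives L_S/L_Y = (0.762)² × (0.7273)⁴ = 0.5806 × 0.2798 = 0.1624.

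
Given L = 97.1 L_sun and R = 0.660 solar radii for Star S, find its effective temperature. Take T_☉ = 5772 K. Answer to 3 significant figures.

2.23×10^4 K

T/T_☉ = (L/L_☉)^(1/4) / (R/R_☉)^(1/2)
T = 5772 × (97.1)^(1/4) / √(0.660) = 5772 × 3.139 / 0.8124 = 2.230×10^4 K.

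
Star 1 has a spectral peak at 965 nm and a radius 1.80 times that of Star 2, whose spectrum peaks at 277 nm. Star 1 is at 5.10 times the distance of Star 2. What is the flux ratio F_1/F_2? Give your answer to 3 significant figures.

8.46×10^-4

Wien's law: T_1/T_2 = λ_2/λ_1 = 277/965 = 0.2870.
L_1/L_2 = (R_1/R_2)²(T_1/T_2)⁴ = (1.80)²(0.2870)⁴ = 0.02200.
F_1/F_2 = (L_1/L_2)/(d_1/d_2)² = 0.02200/(5.10)² = 8.457×10^-4.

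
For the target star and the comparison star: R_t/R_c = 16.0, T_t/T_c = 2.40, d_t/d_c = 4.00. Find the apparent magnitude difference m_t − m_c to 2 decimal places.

-6.81

L_t/L_c = (16.0)²(2.40)⁴ = 8493.
F_t/F_c = (L_t/L_c)/(d_t/d_c)² = 8493/16.00 = 530.8.
m_t − m_c = −2.5 log₁₀(530.8) = -6.81.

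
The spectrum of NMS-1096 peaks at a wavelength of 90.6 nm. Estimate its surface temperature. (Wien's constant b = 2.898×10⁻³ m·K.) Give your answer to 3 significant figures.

3.20×10^4 K

T = b/λ_max = 2.898×10⁻³ / (90.6×10⁻⁹) = 3.199×10^4 K.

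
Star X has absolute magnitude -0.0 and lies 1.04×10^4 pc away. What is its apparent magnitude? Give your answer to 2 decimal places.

m = M + 5 log₁₀(d/10 pc) = -0.0 + 5 log₁₀(1.04×10^4/10)
  = -0.0 + 5 × 3.017 = -0.0 + 15.09 = 15.09.

15.09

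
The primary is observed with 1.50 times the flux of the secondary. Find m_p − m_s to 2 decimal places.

-0.44

m_p − m_s = −2.5 log₁₀(F_p/F_s) = −2.5 log₁₀(1.50) = −2.5 × (0.176) = -0.440.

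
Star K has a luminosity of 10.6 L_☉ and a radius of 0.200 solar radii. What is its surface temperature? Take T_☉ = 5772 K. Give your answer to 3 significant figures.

2.33×10^4 K

T/T_☉ = (L/L_☉)^(1/4) / (R/R_☉)^(1/2)
T = 5772 × (10.6)^(1/4) / √(0.200) = 5772 × 1.804 / 0.4472 = 2.329×10^4 K.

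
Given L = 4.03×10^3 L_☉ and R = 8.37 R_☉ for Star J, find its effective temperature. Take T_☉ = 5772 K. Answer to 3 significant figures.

T/T_☉ = (L/L_☉)^(1/4) / (R/R_☉)^(1/2)
T = 5772 × (4.03×10^3)^(1/4) / √(8.37) = 5772 × 7.968 / 2.893 = 1.590×10^4 K.

1.59×10^4 K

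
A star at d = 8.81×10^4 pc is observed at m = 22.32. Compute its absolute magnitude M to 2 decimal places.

2.60

M = m − 5 log₁₀(d/10 pc) = 22.32 − 5 log₁₀(8.81×10^4/10)
  = 22.32 − 5 × 3.945 = 22.32 − 19.72 = 2.60.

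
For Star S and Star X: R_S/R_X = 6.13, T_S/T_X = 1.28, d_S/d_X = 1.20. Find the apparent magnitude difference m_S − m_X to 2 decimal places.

L_S/L_X = (6.13)²(1.28)⁴ = 100.9.
F_S/F_X = (L_S/L_X)/(d_S/d_X)² = 100.9/1.440 = 70.05.
m_S − m_X = −2.5 log₁₀(70.05) = -4.61.

-4.61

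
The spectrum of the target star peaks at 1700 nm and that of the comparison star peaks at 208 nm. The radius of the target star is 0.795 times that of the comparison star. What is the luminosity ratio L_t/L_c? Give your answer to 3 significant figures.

Wien's law gives T ∝ 1/λ_max, so T_t/T_c = λ_c/λ_t = 208/1700 = 0.1224.
Then L ∝ R²T⁴ gives L_t/L_c = (0.795)² × (0.1224)⁴ = 0.6320 × 2.241×10^-4 = 1.416×10^-4.

1.42×10^-4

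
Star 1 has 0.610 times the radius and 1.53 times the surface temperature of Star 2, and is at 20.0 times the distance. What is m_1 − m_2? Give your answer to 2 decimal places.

L_1/L_2 = (0.610)²(1.53)⁴ = 2.039.
F_1/F_2 = (L_1/L_2)/(d_1/d_2)² = 2.039/400.0 = 0.005098.
m_1 − m_2 = −2.5 log₁₀(0.005098) = 5.73.

5.73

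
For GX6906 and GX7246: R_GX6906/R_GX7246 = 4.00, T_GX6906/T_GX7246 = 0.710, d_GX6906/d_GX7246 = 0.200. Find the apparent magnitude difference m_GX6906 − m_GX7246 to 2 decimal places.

-5.02

L_GX6906/L_GX7246 = (4.00)²(0.710)⁴ = 4.066.
F_GX6906/F_GX7246 = (L_GX6906/L_GX7246)/(d_GX6906/d_GX7246)² = 4.066/0.04000 = 101.6.
m_GX6906 − m_GX7246 = −2.5 log₁₀(101.6) = -5.02.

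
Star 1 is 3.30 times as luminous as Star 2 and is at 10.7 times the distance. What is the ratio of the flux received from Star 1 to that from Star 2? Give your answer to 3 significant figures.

0.0288

F = L/(4πd²), so F_1/F_2 = (L_1/L_2) / (d_1/d_2)²
= 3.30 / (10.7)² = 3.30 / 114.5 = 0.02882.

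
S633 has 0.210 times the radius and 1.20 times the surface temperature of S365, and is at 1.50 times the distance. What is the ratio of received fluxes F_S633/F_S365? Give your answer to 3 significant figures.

L_S633/L_S365 = (R_S633/R_S365)²(T_S633/T_S365)⁴ = (0.210)² × (1.20)⁴ = 0.09145.
F_S633/F_S365 = (L_S633/L_S365)/(d_S633/d_S365)² = 0.09145 / (1.50)² = 0.04064.

0.0406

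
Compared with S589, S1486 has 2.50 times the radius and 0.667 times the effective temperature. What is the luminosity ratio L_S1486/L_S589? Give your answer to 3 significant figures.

From the Stefan–Boltzmann law, L ∝ R²T⁴, so
L_S1486/L_S589 = (R_S1486/R_S589)² (T_S1486/T_S589)⁴ = (2.50)² × (0.667)⁴ = 6.250 × 0.1979 = 1.237.

1.24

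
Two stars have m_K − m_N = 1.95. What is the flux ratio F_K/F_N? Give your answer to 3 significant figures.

0.166

F_K/F_N = 10^(−(m_K − m_N)/2.5) = 10^(-1.95/2.5) = 10^-0.780 = 0.1660.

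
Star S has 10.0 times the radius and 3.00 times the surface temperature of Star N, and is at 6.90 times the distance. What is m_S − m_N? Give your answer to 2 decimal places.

-5.58

L_S/L_N = (10.0)²(3.00)⁴ = 8100.
F_S/F_N = (L_S/L_N)/(d_S/d_N)² = 8100/47.61 = 170.1.
m_S − m_N = −2.5 log₁₀(170.1) = -5.58.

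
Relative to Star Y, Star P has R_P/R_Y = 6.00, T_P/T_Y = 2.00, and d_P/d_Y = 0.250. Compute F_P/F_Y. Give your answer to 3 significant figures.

9.22×10^3

L_P/L_Y = (R_P/R_Y)²(T_P/T_Y)⁴ = (6.00)² × (2.00)⁴ = 576.0.
F_P/F_Y = (L_P/L_Y)/(d_P/d_Y)² = 576.0 / (0.250)² = 9216.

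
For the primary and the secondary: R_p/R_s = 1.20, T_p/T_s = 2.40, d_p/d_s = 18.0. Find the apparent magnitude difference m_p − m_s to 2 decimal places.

L_p/L_s = (1.20)²(2.40)⁴ = 47.78.
F_p/F_s = (L_p/L_s)/(d_p/d_s)² = 47.78/324.0 = 0.1475.
m_p − m_s = −2.5 log₁₀(0.1475) = 2.08.

2.08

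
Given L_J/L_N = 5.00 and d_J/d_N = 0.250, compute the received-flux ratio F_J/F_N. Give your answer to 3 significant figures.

80.0

F = L/(4πd²), so F_J/F_N = (L_J/L_N) / (d_J/d_N)²
= 5.00 / (0.250)² = 5.00 / 0.06250 = 80.00.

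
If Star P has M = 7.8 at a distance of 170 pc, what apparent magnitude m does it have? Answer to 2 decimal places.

m = M + 5 log₁₀(d/10 pc) = 7.8 + 5 log₁₀(170/10)
  = 7.8 + 5 × 1.230 = 7.8 + 6.15 = 13.95.

13.95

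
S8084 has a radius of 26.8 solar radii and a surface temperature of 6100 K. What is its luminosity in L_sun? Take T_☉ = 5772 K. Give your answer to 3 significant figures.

L/L_☉ = (R/R_☉)² (T/T_☉)⁴ = (26.8)² × (6100/5772)⁴
       = 718.2 × (1.057)⁴ = 718.2 × 1.247 = 895.9.

896 L_sun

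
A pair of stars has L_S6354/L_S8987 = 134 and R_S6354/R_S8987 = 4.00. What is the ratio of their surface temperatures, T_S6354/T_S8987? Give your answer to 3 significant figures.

L ∝ R²T⁴ gives T ∝ (L/R²)^(1/4), so
T_S6354/T_S8987 = (134 / 4.00²)^(1/4) = (8.375)^(1/4) = 1.701.

1.70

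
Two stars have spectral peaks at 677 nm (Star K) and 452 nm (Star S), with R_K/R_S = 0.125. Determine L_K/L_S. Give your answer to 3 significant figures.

Wien's law gives T ∝ 1/λ_max, so T_K/T_S = λ_S/λ_K = 452/677 = 0.6677.
Then L ∝ R²T⁴ gives L_K/L_S = (0.125)² × (0.6677)⁴ = 0.01562 × 0.1987 = 0.003105.

0.00310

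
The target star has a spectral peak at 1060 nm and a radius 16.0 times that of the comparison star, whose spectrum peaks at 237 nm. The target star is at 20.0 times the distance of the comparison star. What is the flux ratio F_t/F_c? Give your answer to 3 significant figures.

0.00160

Wien's law: T_t/T_c = λ_c/λ_t = 237/1060 = 0.2236.
L_t/L_c = (R_t/R_c)²(T_t/T_c)⁴ = (16.0)²(0.2236)⁴ = 0.6397.
F_t/F_c = (L_t/L_c)/(d_t/d_c)² = 0.6397/(20.0)² = 0.001599.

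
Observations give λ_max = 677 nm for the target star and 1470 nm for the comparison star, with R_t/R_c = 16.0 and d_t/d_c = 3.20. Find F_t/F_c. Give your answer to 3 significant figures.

556

Wien's law: T_t/T_c = λ_c/λ_t = 1470/677 = 2.171.
L_t/L_c = (R_t/R_c)²(T_t/T_c)⁴ = (16.0)²(2.171)⁴ = 5691.
F_t/F_c = (L_t/L_c)/(d_t/d_c)² = 5691/(3.20)² = 555.7.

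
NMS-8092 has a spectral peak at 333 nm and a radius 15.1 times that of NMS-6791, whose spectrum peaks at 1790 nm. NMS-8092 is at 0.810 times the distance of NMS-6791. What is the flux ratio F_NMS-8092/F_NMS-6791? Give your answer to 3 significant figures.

2.90×10^5

Wien's law: T_NMS-8092/T_NMS-6791 = λ_NMS-6791/λ_NMS-8092 = 1790/333 = 5.375.
L_NMS-8092/L_NMS-6791 = (R_NMS-8092/R_NMS-6791)²(T_NMS-8092/T_NMS-6791)⁴ = (15.1)²(5.375)⁴ = 1.904×10^5.
F_NMS-8092/F_NMS-6791 = (L_NMS-8092/L_NMS-6791)/(d_NMS-8092/d_NMS-6791)² = 1.904×10^5/(0.810)² = 2.901×10^5.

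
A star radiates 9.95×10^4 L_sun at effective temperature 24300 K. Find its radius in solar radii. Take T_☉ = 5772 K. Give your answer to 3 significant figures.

17.8 solar radii

R/R_☉ = √(L/L_☉) / (T/T_☉)² = √(9.95×10^4) / (4.210)²
       = 315.4 / 17.72 = 17.80.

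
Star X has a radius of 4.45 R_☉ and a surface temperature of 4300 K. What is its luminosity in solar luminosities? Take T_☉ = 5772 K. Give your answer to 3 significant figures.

6.10 solar luminosities

L/L_☉ = (R/R_☉)² (T/T_☉)⁴ = (4.45)² × (4300/5772)⁴
       = 19.80 × (0.7450)⁴ = 19.80 × 0.3080 = 6.099.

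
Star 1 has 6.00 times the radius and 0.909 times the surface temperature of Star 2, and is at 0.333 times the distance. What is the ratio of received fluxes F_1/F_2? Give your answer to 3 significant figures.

222

L_1/L_2 = (R_1/R_2)²(T_1/T_2)⁴ = (6.00)² × (0.909)⁴ = 24.58.
F_1/F_2 = (L_1/L_2)/(d_1/d_2)² = 24.58 / (0.333)² = 221.7.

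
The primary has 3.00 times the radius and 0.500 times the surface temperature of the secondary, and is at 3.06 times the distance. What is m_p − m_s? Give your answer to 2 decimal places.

L_p/L_s = (3.00)²(0.500)⁴ = 0.5625.
F_p/F_s = (L_p/L_s)/(d_p/d_s)² = 0.5625/9.364 = 0.06007.
m_p − m_s = −2.5 log₁₀(0.06007) = 3.05.

3.05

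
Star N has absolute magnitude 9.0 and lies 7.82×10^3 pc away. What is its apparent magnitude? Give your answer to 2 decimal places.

23.47

m = M + 5 log₁₀(d/10 pc) = 9.0 + 5 log₁₀(7.82×10^3/10)
  = 9.0 + 5 × 2.893 = 9.0 + 14.47 = 23.47.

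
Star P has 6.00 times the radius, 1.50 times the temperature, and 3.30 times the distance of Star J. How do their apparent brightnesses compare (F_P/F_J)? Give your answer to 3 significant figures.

L_P/L_J = (R_P/R_J)²(T_P/T_J)⁴ = (6.00)² × (1.50)⁴ = 182.2.
F_P/F_J = (L_P/L_J)/(d_P/d_J)² = 182.2 / (3.30)² = 16.74.

16.7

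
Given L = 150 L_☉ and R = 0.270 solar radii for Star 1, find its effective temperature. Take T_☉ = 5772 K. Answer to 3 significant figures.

T/T_☉ = (L/L_☉)^(1/4) / (R/R_☉)^(1/2)
T = 5772 × (150)^(1/4) / √(0.270) = 5772 × 3.500 / 0.5196 = 3.887×10^4 K.

3.89×10^4 K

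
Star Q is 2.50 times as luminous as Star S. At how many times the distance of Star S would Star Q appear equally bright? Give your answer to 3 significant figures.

Equal flux requires L_Q/d_Q² = L_S/d_S², so d_Q/d_S = √(L_Q/L_S)
= √(2.50) = 1.581.

1.58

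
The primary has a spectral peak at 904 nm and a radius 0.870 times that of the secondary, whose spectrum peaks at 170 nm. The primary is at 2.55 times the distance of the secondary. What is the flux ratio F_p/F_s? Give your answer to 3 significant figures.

1.46×10^-4

Wien's law: T_p/T_s = λ_s/λ_p = 170/904 = 0.1881.
L_p/L_s = (R_p/R_s)²(T_p/T_s)⁴ = (0.870)²(0.1881)⁴ = 9.466×10^-4.
F_p/F_s = (L_p/L_s)/(d_p/d_s)² = 9.466×10^-4/(2.55)² = 1.456×10^-4.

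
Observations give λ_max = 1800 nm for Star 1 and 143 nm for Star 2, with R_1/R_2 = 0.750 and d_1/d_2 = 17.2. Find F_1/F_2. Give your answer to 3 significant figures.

Wien's law: T_1/T_2 = λ_2/λ_1 = 143/1800 = 0.07944.
L_1/L_2 = (R_1/R_2)²(T_1/T_2)⁴ = (0.750)²(0.07944)⁴ = 2.241×10^-5.
F_1/F_2 = (L_1/L_2)/(d_1/d_2)² = 2.241×10^-5/(17.2)² = 7.574×10^-8.

7.57×10^-8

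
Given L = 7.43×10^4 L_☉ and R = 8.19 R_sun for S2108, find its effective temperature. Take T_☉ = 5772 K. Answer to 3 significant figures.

T/T_☉ = (L/L_☉)^(1/4) / (R/R_☉)^(1/2)
T = 5772 × (7.43×10^4)^(1/4) / √(8.19) = 5772 × 16.51 / 2.862 = 3.330×10^4 K.

3.33×10^4 K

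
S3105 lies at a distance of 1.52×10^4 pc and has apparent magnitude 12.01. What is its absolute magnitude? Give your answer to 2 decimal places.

-3.90

M = m − 5 log₁₀(d/10 pc) = 12.01 − 5 log₁₀(1.52×10^4/10)
  = 12.01 − 5 × 3.182 = 12.01 − 15.91 = -3.90.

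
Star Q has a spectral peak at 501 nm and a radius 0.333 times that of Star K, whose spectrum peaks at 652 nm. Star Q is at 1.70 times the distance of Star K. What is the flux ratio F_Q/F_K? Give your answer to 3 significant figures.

Wien's law: T_Q/T_K = λ_K/λ_Q = 652/501 = 1.301.
L_Q/L_K = (R_Q/R_K)²(T_Q/T_K)⁴ = (0.333)²(1.301)⁴ = 0.3181.
F_Q/F_K = (L_Q/L_K)/(d_Q/d_K)² = 0.3181/(1.70)² = 0.1101.

0.110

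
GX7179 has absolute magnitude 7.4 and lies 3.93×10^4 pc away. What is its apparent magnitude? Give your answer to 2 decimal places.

m = M + 5 log₁₀(d/10 pc) = 7.4 + 5 log₁₀(3.93×10^4/10)
  = 7.4 + 5 × 3.594 = 7.4 + 17.97 = 25.37.

25.37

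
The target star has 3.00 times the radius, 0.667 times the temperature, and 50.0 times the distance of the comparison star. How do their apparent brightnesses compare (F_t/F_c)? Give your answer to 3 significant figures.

L_t/L_c = (R_t/R_c)²(T_t/T_c)⁴ = (3.00)² × (0.667)⁴ = 1.781.
F_t/F_c = (L_t/L_c)/(d_t/d_c)² = 1.781 / (50.0)² = 7.125×10^-4.

7.13×10^-4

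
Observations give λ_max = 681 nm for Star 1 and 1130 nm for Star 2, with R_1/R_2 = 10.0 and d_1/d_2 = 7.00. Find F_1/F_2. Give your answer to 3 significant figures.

15.5

Wien's law: T_1/T_2 = λ_2/λ_1 = 1130/681 = 1.659.
L_1/L_2 = (R_1/R_2)²(T_1/T_2)⁴ = (10.0)²(1.659)⁴ = 758.1.
F_1/F_2 = (L_1/L_2)/(d_1/d_2)² = 758.1/(7.00)² = 15.47.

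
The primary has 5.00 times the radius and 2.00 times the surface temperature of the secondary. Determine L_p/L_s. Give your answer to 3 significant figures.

400

From the Stefan–Boltzmann law, L ∝ R²T⁴, so
L_p/L_s = (R_p/R_s)² (T_p/T_s)⁴ = (5.00)² × (2.00)⁴ = 25.00 × 16.00 = 400.0.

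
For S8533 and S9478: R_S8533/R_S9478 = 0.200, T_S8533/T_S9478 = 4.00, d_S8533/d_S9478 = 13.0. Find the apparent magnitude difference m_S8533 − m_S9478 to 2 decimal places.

L_S8533/L_S9478 = (0.200)²(4.00)⁴ = 10.24.
F_S8533/F_S9478 = (L_S8533/L_S9478)/(d_S8533/d_S9478)² = 10.24/169.0 = 0.06059.
m_S8533 − m_S9478 = −2.5 log₁₀(0.06059) = 3.04.

3.04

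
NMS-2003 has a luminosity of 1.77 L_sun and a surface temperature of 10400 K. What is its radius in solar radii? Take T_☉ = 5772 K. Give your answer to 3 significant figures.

R/R_☉ = √(L/L_☉) / (T/T_☉)² = √(1.77) / (1.802)²
       = 1.330 / 3.246 = 0.4098.

0.410 solar radii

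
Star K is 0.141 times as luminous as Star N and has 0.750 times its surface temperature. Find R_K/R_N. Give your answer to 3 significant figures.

0.668

L ∝ R²T⁴ gives R ∝ √L / T², so
R_K/R_N = √(0.141) / (0.750)² = 0.3755 / 0.5625 = 0.6676.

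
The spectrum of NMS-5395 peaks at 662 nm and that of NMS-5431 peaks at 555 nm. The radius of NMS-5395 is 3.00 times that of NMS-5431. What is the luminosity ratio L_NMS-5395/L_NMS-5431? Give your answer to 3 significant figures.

Wien's law gives T ∝ 1/λ_max, so T_NMS-5395/T_NMS-5431 = λ_NMS-5431/λ_NMS-5395 = 555/662 = 0.8384.
Then L ∝ R²T⁴ gives L_NMS-5395/L_NMS-5431 = (3.00)² × (0.8384)⁴ = 9.000 × 0.4940 = 4.446.

4.45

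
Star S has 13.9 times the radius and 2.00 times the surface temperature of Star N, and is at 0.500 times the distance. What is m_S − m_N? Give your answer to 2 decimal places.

-10.23

L_S/L_N = (13.9)²(2.00)⁴ = 3091.
F_S/F_N = (L_S/L_N)/(d_S/d_N)² = 3091/0.2500 = 1.237×10^4.
m_S − m_N = −2.5 log₁₀(1.237×10^4) = -10.23.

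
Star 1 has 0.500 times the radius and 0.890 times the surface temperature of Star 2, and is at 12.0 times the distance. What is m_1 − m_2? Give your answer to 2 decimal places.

7.41

L_1/L_2 = (0.500)²(0.890)⁴ = 0.1569.
F_1/F_2 = (L_1/L_2)/(d_1/d_2)² = 0.1569/144.0 = 0.001089.
m_1 − m_2 = −2.5 log₁₀(0.001089) = 7.41.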